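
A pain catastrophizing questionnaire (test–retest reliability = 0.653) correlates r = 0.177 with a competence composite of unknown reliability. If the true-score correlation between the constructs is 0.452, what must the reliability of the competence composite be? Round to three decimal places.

0.235

r_true = r_obs / √(r_xx · r_yy) ⇒ 0.452 = 0.177 / √(0.653 · r_yy).
√(0.653 · r_yy) = 0.177 / 0.452 = 0.3916; 0.653 · r_yy = 0.1534; r_yy = 0.1534 / 0.653 ≈ 0.235.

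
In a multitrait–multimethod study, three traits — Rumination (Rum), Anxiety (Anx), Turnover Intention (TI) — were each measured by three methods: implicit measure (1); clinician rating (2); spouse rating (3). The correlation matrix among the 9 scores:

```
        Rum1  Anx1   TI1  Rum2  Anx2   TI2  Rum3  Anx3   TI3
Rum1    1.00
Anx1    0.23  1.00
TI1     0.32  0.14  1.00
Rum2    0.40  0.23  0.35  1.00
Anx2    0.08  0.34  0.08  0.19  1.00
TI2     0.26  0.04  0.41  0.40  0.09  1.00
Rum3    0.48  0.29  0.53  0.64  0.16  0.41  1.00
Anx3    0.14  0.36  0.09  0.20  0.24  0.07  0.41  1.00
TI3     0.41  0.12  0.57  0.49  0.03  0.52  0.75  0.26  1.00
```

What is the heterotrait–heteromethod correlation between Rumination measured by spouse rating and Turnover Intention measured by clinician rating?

Different traits and methods: r(Rum3, TI2) = 0.41.

0.41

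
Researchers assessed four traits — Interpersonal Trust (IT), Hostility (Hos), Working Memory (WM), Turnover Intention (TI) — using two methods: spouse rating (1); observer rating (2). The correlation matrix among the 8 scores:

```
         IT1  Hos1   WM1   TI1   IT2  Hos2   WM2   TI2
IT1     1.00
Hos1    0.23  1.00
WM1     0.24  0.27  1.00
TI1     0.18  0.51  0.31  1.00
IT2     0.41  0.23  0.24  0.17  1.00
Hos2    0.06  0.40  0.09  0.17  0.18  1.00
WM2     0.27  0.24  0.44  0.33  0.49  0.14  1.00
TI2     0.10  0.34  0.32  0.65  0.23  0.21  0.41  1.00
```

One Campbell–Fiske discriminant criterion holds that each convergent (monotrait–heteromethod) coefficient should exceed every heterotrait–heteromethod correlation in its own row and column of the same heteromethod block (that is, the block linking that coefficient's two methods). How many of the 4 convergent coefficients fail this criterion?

Each convergent coefficient versus the relevant comparison correlations:
IT (methods 1·2): 0.41 vs {0.06, 0.23, 0.27, 0.24, 0.10, 0.17} → pass.
Hos (methods 1·2): 0.40 vs {0.23, 0.06, 0.24, 0.09, 0.34, 0.17} → pass.
WM (methods 1·2): 0.44 vs {0.24, 0.27, 0.09, 0.24, 0.32, 0.33} → pass.
TI (methods 1·2): 0.65 vs {0.17, 0.10, 0.17, 0.34, 0.33, 0.32} → pass.
0 of 4 fail.

0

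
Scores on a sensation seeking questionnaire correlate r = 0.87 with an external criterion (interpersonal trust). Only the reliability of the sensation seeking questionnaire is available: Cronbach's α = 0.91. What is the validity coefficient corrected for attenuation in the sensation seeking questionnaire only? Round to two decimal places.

Single correction: r_c = r_obs / √r_xx = 0.87 / √0.91 = 0.87 / 0.9539 ≈ 0.91.

0.91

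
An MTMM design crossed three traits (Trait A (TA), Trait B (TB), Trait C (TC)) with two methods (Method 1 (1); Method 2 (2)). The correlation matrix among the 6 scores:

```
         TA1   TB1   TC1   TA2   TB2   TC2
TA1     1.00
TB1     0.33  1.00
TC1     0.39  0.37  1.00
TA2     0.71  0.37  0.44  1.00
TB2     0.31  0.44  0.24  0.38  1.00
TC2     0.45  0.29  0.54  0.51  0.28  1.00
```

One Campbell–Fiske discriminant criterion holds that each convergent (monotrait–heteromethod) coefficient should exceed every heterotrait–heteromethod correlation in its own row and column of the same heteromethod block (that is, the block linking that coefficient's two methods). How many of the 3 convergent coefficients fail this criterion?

Convergent coefficients and their comparison sets:
TA (methods 1·2): 0.71 vs {0.31, 0.37, 0.45, 0.44} → pass.
TB (methods 1·2): 0.44 vs {0.37, 0.31, 0.29, 0.24} → pass.
TC (methods 1·2): 0.54 vs {0.44, 0.45, 0.24, 0.29} → pass.
0 of 3 fail.

0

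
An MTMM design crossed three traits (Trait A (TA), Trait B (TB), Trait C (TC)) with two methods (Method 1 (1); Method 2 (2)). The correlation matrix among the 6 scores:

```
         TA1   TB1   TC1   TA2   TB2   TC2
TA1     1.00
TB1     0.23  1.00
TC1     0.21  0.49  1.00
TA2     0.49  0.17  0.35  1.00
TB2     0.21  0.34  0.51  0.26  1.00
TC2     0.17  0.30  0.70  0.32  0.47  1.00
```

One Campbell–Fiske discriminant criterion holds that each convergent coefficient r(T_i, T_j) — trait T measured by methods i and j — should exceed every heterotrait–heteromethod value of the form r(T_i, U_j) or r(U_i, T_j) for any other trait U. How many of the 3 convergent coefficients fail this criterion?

Checking each validity diagonal entry against its comparison values:
TA (methods 1·2): 0.49 vs {0.21, 0.17, 0.17, 0.35} → pass.
TB (methods 1·2): 0.34 vs {0.17, 0.21, 0.30, 0.51} → fail.
TC (methods 1·2): 0.70 vs {0.35, 0.17, 0.51, 0.30} → pass.
1 of 3 fail.

1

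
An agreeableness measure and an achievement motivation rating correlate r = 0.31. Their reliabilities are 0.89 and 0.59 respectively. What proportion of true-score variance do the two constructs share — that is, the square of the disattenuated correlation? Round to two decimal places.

Disattenuated r = 0.31 / √(0.89 × 0.59) = 0.31 / 0.7246 = 0.4278.
Shared true-score variance = 0.4278² = 0.1830 ≈ 0.18.

0.18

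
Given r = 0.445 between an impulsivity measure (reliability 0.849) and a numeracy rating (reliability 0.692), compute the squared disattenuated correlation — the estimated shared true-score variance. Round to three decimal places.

0.337

Disattenuated r = 0.445 / √(0.849 × 0.692) = 0.445 / 0.7665 = 0.5806.
Shared true-score variance = 0.5806² = 0.3371 ≈ 0.337.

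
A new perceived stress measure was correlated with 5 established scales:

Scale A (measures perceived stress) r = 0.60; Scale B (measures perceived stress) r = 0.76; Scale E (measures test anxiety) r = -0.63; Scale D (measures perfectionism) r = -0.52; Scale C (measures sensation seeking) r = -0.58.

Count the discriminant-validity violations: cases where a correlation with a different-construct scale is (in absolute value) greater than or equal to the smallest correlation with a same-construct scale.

Convergent (same construct = perceived stress): Scale A, Scale B.
Smallest convergent = 0.60. Discriminant |r|: 0.63, 0.52, 0.58; count ≥ 0.60 → 1.

1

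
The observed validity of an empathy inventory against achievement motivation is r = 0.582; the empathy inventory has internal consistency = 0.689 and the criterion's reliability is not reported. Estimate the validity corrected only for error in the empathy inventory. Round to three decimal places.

Single correction: r_c = r_obs / √r_xx = 0.582 / √0.689 = 0.582 / 0.8301 ≈ 0.701.

0.701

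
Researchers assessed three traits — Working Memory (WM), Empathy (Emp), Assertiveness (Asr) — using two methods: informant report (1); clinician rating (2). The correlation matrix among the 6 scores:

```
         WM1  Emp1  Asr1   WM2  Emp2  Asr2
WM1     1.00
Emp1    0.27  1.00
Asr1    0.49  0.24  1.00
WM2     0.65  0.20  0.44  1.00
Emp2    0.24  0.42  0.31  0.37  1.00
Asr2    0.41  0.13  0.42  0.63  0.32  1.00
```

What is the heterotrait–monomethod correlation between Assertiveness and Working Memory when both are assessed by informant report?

0.49

Different traits, same method: r(Asr1, WM1) = 0.49.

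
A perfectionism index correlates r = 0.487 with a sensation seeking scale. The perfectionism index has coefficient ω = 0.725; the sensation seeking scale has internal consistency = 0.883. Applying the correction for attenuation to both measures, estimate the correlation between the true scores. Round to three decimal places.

0.609

r_true = r_obs / √(r_xx · r_yy) = 0.487 / √(0.725 × 0.883) = 0.487 / √0.640175 = 0.487 / 0.8001 ≈ 0.609.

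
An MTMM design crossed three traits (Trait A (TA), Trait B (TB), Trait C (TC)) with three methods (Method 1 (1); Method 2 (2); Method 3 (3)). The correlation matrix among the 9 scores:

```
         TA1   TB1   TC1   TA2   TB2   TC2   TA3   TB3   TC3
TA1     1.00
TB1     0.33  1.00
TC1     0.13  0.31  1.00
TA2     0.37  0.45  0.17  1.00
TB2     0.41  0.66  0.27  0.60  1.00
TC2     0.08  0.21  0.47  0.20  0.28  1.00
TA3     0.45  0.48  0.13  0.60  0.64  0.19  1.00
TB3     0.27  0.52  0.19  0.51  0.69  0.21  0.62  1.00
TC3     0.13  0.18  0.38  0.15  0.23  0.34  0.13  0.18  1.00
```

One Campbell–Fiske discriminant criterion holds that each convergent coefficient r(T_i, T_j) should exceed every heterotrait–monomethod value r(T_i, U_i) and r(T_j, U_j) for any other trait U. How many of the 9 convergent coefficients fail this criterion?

4

Each convergent coefficient versus the relevant comparison correlations:
TA (methods 1·2): 0.37 vs {0.33, 0.60, 0.13, 0.20} → fail.
TA (methods 1·3): 0.45 vs {0.33, 0.62, 0.13, 0.13} → fail.
TA (methods 2·3): 0.60 vs {0.60, 0.62, 0.20, 0.13} → fail.
TB (methods 1·2): 0.66 vs {0.33, 0.60, 0.31, 0.28} → pass.
TB (methods 1·3): 0.52 vs {0.33, 0.62, 0.31, 0.18} → fail.
TB (methods 2·3): 0.69 vs {0.60, 0.62, 0.28, 0.18} → pass.
TC (methods 1·2): 0.47 vs {0.13, 0.20, 0.31, 0.28} → pass.
TC (methods 1·3): 0.38 vs {0.13, 0.13, 0.31, 0.18} → pass.
TC (methods 2·3): 0.34 vs {0.20, 0.13, 0.28, 0.18} → pass.
4 of 9 fail.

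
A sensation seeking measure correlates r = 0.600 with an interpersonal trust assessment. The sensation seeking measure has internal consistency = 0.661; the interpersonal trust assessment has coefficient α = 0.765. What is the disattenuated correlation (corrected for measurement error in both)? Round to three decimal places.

0.844

r_true = r_obs / √(r_xx · r_yy) = 0.600 / √(0.661 × 0.765) = 0.600 / √0.505665 = 0.600 / 0.7111 ≈ 0.844.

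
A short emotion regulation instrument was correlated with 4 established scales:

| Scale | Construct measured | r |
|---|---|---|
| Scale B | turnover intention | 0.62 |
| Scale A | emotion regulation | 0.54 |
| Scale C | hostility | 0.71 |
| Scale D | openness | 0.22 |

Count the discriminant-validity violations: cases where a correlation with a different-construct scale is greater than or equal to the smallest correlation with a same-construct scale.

Convergent (same construct = emotion regulation): Scale A.
Smallest convergent = 0.54. Discriminant values: 0.62, 0.71, 0.22; count ≥ 0.54 → 2.

2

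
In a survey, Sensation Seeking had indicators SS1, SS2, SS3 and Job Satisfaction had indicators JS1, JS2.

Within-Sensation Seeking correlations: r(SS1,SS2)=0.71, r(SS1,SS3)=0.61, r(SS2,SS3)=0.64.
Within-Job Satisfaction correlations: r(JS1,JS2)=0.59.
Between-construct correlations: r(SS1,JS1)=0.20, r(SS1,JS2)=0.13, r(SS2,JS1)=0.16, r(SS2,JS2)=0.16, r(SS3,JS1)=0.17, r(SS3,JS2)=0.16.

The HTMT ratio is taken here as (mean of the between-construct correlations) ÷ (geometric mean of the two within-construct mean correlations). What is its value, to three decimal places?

0.263

Mean between = 0.98/6 = 0.1633.
Mean within-SS = 1.96/3 = 0.6533; mean within-JS = 0.59/1 = 0.5900.
Geometric mean = √(0.6533 × 0.5900) = 0.6208.
HTMT = 0.1633 / 0.6208 = 0.263.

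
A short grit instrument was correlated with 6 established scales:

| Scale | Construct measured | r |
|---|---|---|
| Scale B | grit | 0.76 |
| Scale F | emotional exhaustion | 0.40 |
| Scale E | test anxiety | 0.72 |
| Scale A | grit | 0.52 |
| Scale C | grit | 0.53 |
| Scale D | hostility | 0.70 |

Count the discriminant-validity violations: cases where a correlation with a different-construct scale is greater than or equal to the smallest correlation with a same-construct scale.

2

Convergent (same construct = grit): Scale B, Scale A, Scale C.
Smallest convergent = 0.52. Discriminant values: 0.40, 0.72, 0.70; count ≥ 0.52 → 2.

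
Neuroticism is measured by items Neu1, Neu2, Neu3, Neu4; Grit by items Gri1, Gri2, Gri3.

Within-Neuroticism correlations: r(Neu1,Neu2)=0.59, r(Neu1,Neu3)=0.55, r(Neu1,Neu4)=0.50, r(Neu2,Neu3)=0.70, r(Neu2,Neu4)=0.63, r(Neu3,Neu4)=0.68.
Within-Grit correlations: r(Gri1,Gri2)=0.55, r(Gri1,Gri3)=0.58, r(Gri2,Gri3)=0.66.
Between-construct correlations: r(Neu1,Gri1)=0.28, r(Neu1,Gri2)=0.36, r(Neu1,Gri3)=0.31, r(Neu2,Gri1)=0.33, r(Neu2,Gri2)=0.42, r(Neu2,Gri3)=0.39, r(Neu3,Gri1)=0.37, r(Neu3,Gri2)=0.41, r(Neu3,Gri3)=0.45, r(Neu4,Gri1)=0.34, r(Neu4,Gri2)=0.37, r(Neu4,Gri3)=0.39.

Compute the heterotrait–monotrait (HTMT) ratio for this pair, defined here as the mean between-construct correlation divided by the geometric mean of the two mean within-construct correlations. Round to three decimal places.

0.611

Mean between = 4.42/12 = 0.3683.
Mean within-Neu = 3.65/6 = 0.6083; mean within-Gri = 1.79/3 = 0.5967.
Geometric mean = √(0.6083 × 0.5967) = 0.6025.
HTMT = 0.3683 / 0.6025 = 0.611.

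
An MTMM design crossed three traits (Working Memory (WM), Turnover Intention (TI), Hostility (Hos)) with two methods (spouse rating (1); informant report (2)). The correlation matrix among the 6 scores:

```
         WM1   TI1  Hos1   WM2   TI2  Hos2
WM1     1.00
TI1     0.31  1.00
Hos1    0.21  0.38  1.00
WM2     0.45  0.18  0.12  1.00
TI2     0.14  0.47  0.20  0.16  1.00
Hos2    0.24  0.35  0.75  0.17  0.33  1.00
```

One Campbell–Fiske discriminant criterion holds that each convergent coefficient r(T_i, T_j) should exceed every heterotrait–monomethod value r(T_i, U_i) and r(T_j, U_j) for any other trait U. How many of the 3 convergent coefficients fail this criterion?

Convergent coefficients and their comparison sets:
WM (methods 1·2): 0.45 vs {0.31, 0.16, 0.21, 0.17} → pass.
TI (methods 1·2): 0.47 vs {0.31, 0.16, 0.38, 0.33} → pass.
Hos (methods 1·2): 0.75 vs {0.21, 0.17, 0.38, 0.33} → pass.
0 of 3 fail.

0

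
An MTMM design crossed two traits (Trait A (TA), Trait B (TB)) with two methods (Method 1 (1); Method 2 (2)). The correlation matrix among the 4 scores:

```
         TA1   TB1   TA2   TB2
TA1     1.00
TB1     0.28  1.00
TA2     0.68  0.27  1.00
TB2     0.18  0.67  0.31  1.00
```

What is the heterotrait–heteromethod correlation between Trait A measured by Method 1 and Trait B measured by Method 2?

0.18

Different traits and methods: r(TA1, TB2) = 0.18.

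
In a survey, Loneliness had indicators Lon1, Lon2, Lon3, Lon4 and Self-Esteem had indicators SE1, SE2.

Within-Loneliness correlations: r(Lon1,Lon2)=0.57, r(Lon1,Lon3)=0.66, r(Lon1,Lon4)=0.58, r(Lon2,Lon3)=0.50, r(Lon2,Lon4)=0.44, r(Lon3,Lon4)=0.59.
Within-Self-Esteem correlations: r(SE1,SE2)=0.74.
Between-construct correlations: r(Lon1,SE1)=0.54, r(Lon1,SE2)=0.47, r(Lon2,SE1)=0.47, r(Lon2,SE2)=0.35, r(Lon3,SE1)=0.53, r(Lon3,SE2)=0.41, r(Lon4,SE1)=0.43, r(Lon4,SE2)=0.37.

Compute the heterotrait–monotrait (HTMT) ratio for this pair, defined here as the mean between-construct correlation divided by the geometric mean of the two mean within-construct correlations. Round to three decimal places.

0.695

Between-construct mean = 3.57/8 = 0.4463.
Mean within-Lon = 3.34/6 = 0.5567; mean within-SE = 0.74/1 = 0.7400.
Geometric mean = √(0.5567 × 0.7400) = 0.6418.
HTMT = 0.4463 / 0.6418 = 0.695.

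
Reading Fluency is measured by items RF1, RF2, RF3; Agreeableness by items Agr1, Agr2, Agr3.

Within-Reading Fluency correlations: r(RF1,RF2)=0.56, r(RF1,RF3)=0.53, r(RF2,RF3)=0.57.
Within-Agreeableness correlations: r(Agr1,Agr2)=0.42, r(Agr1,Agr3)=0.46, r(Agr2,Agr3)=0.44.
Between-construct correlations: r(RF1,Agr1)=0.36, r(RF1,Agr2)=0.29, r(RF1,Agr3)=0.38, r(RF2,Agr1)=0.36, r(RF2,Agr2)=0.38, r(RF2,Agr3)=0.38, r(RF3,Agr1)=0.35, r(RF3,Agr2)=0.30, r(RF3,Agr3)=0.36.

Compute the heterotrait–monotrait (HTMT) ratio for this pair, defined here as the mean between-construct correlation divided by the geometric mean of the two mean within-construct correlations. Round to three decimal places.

Mean heterotrait r = 3.16/9 = 0.3511.
Mean within-RF = 1.66/3 = 0.5533; mean within-Agr = 1.32/3 = 0.4400.
Geometric mean = √(0.5533 × 0.4400) = 0.4934.
HTMT = 0.3511 / 0.4934 = 0.712.

0.712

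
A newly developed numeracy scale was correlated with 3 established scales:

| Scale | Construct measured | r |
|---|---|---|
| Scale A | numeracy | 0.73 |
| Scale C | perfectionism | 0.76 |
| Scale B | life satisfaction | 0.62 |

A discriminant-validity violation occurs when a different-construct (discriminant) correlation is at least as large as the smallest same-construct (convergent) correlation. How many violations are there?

1

Convergent (same construct = numeracy): Scale A.
Smallest convergent = 0.73. Discriminant values: 0.76, 0.62; count ≥ 0.73 → 1.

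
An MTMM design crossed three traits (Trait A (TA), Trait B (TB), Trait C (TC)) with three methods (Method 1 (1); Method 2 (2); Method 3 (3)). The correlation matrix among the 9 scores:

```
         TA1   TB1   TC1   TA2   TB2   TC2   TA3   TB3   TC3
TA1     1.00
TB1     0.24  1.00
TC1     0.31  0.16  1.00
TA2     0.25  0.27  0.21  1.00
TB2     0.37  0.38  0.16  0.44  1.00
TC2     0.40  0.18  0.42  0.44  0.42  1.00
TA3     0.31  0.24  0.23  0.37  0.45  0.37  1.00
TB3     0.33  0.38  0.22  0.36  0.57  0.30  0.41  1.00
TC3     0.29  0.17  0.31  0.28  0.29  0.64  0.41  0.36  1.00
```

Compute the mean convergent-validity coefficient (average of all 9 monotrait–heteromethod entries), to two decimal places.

0.40

Convergent values: 0.25, 0.31, 0.37, 0.38, 0.38, 0.57, 0.42, 0.31, 0.64; mean = 3.63/9 = 0.40.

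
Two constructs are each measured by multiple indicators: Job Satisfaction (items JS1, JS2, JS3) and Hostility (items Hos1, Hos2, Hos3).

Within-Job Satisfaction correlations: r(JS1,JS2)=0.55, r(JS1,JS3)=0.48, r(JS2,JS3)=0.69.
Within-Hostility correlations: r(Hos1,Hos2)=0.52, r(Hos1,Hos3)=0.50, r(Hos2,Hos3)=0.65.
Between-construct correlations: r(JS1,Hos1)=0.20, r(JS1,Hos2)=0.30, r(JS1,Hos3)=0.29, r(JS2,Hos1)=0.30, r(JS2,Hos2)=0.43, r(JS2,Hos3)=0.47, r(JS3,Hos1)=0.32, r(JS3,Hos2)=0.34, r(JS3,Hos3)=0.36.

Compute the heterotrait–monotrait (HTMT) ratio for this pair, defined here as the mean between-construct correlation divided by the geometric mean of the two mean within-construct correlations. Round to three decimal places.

0.592

Mean heterotrait r = 3.01/9 = 0.3344.
Mean within-JS = 1.72/3 = 0.5733; mean within-Hos = 1.67/3 = 0.5567.
Geometric mean = √(0.5733 × 0.5567) = 0.5649.
HTMT = 0.3344 / 0.5649 = 0.592.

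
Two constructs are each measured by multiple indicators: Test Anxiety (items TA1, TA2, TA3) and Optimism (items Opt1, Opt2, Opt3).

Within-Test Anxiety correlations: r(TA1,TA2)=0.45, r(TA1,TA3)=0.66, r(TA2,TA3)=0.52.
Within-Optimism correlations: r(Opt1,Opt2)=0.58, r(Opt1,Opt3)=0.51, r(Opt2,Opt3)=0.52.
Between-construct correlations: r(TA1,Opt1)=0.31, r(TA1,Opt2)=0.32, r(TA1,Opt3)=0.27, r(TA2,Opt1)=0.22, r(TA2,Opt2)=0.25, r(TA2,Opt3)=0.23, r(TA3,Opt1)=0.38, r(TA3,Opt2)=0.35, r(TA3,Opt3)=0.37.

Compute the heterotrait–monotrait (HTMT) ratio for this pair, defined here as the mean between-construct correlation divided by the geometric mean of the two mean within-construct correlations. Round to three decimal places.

0.556

Mean heterotrait r = 2.70/9 = 0.3000.
Mean within-TA = 1.63/3 = 0.5433; mean within-Opt = 1.61/3 = 0.5367.
Geometric mean = √(0.5433 × 0.5367) = 0.5400.
HTMT = 0.3000 / 0.5400 = 0.556.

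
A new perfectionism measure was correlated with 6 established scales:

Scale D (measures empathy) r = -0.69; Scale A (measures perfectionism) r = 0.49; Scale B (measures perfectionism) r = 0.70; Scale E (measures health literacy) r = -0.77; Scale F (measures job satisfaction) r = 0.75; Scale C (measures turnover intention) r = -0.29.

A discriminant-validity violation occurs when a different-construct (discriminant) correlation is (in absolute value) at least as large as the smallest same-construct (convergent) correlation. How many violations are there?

Convergent (same construct = perfectionism): Scale A, Scale B.
Smallest convergent = 0.49. Discriminant |r|: 0.69, 0.77, 0.75, 0.29; count ≥ 0.49 → 3.

3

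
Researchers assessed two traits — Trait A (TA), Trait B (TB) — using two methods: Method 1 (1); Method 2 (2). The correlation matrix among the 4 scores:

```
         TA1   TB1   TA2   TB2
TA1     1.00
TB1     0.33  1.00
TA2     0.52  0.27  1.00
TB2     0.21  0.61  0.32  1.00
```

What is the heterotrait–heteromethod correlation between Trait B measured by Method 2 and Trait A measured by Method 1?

0.21

Different traits and methods: r(TB2, TA1) = 0.21.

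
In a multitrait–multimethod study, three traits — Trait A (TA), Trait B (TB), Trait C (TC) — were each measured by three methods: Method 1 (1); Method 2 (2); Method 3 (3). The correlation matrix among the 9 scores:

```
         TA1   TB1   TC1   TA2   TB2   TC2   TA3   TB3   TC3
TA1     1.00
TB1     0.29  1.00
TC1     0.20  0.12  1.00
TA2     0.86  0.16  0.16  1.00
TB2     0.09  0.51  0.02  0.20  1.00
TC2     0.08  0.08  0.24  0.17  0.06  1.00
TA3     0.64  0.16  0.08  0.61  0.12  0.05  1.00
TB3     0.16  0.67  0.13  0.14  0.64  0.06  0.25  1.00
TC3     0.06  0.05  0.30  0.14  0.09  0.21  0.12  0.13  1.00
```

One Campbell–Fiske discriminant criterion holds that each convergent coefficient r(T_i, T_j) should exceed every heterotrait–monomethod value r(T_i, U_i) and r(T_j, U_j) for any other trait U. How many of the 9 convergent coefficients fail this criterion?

0

Each convergent coefficient versus the relevant comparison correlations:
TA (methods 1·2): 0.86 vs {0.29, 0.20, 0.20, 0.17} → pass.
TA (methods 1·3): 0.64 vs {0.29, 0.25, 0.20, 0.12} → pass.
TA (methods 2·3): 0.61 vs {0.20, 0.25, 0.17, 0.12} → pass.
TB (methods 1·2): 0.51 vs {0.29, 0.20, 0.12, 0.06} → pass.
TB (methods 1·3): 0.67 vs {0.29, 0.25, 0.12, 0.13} → pass.
TB (methods 2·3): 0.64 vs {0.20, 0.25, 0.06, 0.13} → pass.
TC (methods 1·2): 0.24 vs {0.20, 0.17, 0.12, 0.06} → pass.
TC (methods 1·3): 0.30 vs {0.20, 0.12, 0.12, 0.13} → pass.
TC (methods 2·3): 0.21 vs {0.17, 0.12, 0.06, 0.13} → pass.
0 of 9 fail.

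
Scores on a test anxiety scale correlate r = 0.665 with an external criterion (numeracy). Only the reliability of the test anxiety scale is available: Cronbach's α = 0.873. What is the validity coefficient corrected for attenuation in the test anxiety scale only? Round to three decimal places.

Single correction: r_c = r_obs / √r_xx = 0.665 / √0.873 = 0.665 / 0.9343 ≈ 0.712.

0.712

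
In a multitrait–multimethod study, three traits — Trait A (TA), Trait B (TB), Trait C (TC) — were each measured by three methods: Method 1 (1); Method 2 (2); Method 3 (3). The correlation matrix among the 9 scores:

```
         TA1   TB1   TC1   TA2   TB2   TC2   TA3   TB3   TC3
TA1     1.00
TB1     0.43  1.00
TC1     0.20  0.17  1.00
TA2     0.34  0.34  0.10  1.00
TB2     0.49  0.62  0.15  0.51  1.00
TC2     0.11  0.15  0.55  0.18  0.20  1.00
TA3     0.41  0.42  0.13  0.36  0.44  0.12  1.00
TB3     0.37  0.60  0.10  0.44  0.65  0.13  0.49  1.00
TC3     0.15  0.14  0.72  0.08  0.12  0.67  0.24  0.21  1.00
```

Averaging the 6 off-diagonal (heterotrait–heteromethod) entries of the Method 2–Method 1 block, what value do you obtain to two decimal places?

HTHM values (method 2 × method 1): 0.34, 0.10, 0.49, 0.15, 0.11, 0.15; mean = 1.34/6 = 0.22.

0.22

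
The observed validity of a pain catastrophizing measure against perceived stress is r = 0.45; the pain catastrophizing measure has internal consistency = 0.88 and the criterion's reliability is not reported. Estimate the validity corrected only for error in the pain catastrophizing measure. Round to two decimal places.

Single correction: r_c = r_obs / √r_xx = 0.45 / √0.88 = 0.45 / 0.9381 ≈ 0.48.

0.48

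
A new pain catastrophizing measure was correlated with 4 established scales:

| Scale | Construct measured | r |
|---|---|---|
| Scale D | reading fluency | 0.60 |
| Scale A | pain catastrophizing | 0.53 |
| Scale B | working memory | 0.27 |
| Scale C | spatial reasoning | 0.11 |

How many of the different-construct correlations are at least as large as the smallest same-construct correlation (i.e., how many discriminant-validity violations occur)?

Convergent (same construct = pain catastrophizing): Scale A.
Smallest convergent = 0.53. Discriminant values: 0.60, 0.27, 0.11; count ≥ 0.53 → 1.

1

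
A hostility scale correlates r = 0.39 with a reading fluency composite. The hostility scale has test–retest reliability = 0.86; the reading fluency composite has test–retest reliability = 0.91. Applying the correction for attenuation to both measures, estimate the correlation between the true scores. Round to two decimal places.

r_true = r_obs / √(r_xx · r_yy) = 0.39 / √(0.86 × 0.91) = 0.39 / √0.7826 = 0.39 / 0.8846 ≈ 0.44.

0.44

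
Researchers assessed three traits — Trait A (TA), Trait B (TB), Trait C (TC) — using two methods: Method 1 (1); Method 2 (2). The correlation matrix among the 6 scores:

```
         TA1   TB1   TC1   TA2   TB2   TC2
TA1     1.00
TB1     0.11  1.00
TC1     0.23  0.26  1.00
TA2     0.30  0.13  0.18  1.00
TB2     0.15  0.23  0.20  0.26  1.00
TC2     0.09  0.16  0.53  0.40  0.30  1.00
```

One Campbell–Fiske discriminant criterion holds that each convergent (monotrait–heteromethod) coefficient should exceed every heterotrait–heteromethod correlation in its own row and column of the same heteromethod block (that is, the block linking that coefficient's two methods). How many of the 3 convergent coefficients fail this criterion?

Convergent coefficients and their comparison sets:
TA (methods 1·2): 0.30 vs {0.15, 0.13, 0.09, 0.18} → pass.
TB (methods 1·2): 0.23 vs {0.13, 0.15, 0.16, 0.20} → pass.
TC (methods 1·2): 0.53 vs {0.18, 0.09, 0.20, 0.16} → pass.
0 of 3 fail.

0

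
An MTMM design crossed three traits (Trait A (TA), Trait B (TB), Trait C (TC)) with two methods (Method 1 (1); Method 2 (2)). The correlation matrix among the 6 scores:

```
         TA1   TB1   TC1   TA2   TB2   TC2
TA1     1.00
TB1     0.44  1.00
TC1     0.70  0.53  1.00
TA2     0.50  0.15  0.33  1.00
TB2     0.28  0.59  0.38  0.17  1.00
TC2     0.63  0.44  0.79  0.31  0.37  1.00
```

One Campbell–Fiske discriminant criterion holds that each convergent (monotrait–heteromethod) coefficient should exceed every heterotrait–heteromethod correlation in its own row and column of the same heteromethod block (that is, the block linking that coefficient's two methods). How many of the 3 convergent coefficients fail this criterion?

Checking each validity diagonal entry against its comparison values:
TA (methods 1·2): 0.50 vs {0.28, 0.15, 0.63, 0.33} → fail.
TB (methods 1·2): 0.59 vs {0.15, 0.28, 0.44, 0.38} → pass.
TC (methods 1·2): 0.79 vs {0.33, 0.63, 0.38, 0.44} → pass.
1 of 3 fail.

1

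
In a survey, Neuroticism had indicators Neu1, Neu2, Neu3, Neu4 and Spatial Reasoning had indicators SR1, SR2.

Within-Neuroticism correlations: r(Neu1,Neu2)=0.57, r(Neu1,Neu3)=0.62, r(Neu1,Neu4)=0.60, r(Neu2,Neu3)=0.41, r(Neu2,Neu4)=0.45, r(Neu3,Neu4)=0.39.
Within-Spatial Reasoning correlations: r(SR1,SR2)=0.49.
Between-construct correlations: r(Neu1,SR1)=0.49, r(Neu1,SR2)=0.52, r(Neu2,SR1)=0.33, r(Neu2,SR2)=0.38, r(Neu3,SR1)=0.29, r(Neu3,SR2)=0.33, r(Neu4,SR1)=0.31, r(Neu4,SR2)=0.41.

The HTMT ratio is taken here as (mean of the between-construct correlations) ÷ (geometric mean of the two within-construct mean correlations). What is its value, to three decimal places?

0.768

Mean heterotrait r = 3.06/8 = 0.3825.
Mean within-Neu = 3.04/6 = 0.5067; mean within-SR = 0.49/1 = 0.4900.
Geometric mean = √(0.5067 × 0.4900) = 0.4983.
HTMT = 0.3825 / 0.4983 = 0.768.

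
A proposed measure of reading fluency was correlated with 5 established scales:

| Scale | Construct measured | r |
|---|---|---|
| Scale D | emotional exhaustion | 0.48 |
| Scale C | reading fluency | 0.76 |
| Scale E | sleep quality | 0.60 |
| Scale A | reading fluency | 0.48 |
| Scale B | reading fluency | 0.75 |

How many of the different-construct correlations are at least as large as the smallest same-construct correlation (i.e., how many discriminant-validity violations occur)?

2

Convergent (same construct = reading fluency): Scale C, Scale A, Scale B.
Smallest convergent = 0.48. Discriminant values: 0.48, 0.60; count ≥ 0.48 → 2.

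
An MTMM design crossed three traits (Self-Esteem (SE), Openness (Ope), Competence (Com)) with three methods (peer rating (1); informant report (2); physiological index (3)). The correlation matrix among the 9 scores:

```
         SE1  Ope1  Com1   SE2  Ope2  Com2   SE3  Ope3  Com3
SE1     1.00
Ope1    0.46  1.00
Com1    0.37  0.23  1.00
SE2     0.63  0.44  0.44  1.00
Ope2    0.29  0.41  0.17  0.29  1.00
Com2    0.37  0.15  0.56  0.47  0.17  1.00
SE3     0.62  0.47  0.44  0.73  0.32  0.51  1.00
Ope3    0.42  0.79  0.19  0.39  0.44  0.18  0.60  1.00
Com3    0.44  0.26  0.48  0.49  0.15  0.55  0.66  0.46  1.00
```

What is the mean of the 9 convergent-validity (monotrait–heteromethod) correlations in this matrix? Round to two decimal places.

Convergent values: 0.63, 0.62, 0.73, 0.41, 0.79, 0.44, 0.56, 0.48, 0.55; mean = 5.21/9 = 0.58.

0.58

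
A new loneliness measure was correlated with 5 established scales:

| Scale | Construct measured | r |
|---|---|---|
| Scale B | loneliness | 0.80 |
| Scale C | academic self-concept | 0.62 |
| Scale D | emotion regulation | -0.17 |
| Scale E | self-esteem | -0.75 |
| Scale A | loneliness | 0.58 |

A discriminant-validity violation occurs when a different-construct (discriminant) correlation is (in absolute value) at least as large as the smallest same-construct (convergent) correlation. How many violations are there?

2

Convergent (same construct = loneliness): Scale B, Scale A.
Smallest convergent = 0.58. Discriminant |r|: 0.62, 0.17, 0.75; count ≥ 0.58 → 2.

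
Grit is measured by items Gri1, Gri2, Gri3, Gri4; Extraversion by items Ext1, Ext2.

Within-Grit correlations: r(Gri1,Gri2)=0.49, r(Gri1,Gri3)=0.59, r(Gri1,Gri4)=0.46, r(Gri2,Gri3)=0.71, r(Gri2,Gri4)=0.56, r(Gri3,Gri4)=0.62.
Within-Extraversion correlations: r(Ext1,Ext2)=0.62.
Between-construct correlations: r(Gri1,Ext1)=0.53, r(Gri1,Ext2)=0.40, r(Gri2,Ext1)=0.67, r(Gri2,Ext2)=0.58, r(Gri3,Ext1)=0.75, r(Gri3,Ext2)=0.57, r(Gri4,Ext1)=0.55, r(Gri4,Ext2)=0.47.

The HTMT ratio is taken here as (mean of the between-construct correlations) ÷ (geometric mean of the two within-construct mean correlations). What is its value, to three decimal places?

Mean heterotrait r = 4.52/8 = 0.5650.
Mean within-Gri = 3.43/6 = 0.5717; mean within-Ext = 0.62/1 = 0.6200.
Geometric mean = √(0.5717 × 0.6200) = 0.5954.
HTMT = 0.5650 / 0.5954 = 0.949.

0.949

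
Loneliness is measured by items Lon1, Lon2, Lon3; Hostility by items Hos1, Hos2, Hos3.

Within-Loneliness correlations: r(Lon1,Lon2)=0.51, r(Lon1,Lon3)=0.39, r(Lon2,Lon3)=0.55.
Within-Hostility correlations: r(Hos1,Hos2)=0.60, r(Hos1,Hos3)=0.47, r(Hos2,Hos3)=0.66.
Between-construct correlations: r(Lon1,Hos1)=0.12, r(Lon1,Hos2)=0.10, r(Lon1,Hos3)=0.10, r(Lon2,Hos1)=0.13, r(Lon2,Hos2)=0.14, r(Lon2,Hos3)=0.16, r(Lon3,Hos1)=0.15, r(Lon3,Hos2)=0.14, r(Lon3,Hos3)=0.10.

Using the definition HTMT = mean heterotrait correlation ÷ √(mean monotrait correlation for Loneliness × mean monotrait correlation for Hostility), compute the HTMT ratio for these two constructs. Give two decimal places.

0.24

Between-construct mean = 1.14/9 = 0.1267.
Mean within-Lon = 1.45/3 = 0.4833; mean within-Hos = 1.73/3 = 0.5767.
Geometric mean = √(0.4833 × 0.5767) = 0.5279.
HTMT = 0.1267 / 0.5279 = 0.24.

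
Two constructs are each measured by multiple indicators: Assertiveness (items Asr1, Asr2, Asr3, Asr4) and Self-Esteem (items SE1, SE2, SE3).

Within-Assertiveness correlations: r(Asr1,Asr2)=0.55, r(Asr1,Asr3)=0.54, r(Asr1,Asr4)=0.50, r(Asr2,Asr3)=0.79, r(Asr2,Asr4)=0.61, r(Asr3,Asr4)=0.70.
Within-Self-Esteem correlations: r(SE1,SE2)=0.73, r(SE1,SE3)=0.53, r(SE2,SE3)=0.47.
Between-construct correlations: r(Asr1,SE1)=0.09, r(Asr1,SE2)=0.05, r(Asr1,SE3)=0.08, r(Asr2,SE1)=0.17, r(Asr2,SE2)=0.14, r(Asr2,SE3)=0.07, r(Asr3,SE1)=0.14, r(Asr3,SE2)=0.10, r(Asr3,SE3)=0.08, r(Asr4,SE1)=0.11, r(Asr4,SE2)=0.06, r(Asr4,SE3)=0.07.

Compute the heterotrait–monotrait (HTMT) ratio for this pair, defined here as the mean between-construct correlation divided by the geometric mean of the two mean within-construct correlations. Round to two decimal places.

Between-construct mean = 1.16/12 = 0.0967.
Mean within-Asr = 3.69/6 = 0.6150; mean within-SE = 1.73/3 = 0.5767.
Geometric mean = √(0.6150 × 0.5767) = 0.5955.
HTMT = 0.0967 / 0.5955 = 0.16.

0.16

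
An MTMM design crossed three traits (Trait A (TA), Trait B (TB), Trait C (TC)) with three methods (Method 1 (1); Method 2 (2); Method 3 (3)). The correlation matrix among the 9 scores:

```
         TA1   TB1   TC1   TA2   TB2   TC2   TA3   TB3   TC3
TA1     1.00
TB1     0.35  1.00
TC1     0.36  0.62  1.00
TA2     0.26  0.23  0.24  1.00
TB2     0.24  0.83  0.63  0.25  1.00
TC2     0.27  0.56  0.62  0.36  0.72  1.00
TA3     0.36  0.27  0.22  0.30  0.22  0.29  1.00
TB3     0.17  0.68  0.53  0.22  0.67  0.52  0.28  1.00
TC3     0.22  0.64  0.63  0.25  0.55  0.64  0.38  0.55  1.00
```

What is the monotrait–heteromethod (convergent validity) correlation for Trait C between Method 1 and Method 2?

0.62

Same trait (TC), different methods: r(TC1, TC2) = 0.62.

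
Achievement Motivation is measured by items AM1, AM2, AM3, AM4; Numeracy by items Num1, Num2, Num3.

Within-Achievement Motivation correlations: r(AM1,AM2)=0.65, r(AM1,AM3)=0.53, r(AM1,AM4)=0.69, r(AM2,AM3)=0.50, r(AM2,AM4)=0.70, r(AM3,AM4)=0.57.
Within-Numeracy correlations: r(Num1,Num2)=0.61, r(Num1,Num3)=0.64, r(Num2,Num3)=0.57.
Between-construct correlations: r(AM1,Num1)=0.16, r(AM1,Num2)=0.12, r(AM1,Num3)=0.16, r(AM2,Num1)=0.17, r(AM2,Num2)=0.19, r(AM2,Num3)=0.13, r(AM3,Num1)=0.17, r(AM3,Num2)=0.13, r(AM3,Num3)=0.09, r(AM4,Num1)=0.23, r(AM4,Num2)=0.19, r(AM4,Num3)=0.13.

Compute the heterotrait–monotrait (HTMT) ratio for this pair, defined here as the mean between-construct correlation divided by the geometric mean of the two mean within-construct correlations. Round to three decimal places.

Mean between = 1.87/12 = 0.1558.
Mean within-AM = 3.64/6 = 0.6067; mean within-Num = 1.82/3 = 0.6067.
Geometric mean = √(0.6067 × 0.6067) = 0.6067.
HTMT = 0.1558 / 0.6067 = 0.257.

0.257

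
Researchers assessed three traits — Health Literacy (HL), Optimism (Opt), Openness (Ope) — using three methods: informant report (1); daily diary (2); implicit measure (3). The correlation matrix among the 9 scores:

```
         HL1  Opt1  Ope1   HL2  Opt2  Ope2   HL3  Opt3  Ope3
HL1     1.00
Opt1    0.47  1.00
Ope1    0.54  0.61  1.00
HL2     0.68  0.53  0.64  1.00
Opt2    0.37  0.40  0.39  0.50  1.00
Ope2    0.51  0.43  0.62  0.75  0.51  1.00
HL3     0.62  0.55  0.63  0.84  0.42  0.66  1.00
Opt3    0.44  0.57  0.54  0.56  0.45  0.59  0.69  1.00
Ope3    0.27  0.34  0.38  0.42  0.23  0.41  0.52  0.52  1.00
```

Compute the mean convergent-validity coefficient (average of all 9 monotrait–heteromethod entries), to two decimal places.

Convergent values: 0.68, 0.62, 0.84, 0.40, 0.57, 0.45, 0.62, 0.38, 0.41; mean = 4.97/9 = 0.55.

0.55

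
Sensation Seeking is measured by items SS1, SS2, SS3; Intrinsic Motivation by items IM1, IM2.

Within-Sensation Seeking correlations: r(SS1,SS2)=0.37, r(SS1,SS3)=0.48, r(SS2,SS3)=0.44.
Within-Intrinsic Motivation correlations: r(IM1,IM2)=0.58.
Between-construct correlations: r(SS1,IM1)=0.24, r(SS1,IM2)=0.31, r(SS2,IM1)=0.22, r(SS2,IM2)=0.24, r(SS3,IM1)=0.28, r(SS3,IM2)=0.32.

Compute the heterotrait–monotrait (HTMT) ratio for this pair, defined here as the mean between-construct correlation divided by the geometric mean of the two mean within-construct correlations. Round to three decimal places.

Mean between = 1.61/6 = 0.2683.
Mean within-SS = 1.29/3 = 0.4300; mean within-IM = 0.58/1 = 0.5800.
Geometric mean = √(0.4300 × 0.5800) = 0.4994.
HTMT = 0.2683 / 0.4994 = 0.537.

0.537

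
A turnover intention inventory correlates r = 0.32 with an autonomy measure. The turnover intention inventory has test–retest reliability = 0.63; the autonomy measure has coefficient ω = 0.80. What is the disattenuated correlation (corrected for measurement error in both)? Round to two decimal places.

0.45

r_true = r_obs / √(r_xx · r_yy) = 0.32 / √(0.63 × 0.80) = 0.32 / √0.5040 = 0.32 / 0.7099 ≈ 0.45.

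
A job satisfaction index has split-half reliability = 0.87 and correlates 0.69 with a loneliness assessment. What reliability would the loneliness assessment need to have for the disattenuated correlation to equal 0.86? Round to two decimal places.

r_true = r_obs / √(r_xx · r_yy) ⇒ 0.86 = 0.69 / √(0.87 · r_yy).
√(0.87 · r_yy) = 0.69 / 0.86 = 0.8023; 0.87 · r_yy = 0.6437; r_yy = 0.6437 / 0.87 ≈ 0.74.

0.74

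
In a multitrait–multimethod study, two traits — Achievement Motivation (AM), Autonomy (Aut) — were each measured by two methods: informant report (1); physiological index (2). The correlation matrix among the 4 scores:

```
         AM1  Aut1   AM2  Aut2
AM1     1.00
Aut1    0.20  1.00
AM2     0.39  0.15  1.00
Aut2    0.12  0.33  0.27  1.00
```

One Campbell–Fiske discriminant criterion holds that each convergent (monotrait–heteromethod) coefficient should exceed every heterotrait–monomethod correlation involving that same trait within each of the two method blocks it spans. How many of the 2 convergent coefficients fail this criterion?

Convergent coefficients and their comparison sets:
AM (methods 1·2): 0.39 vs {0.20, 0.27} → pass.
Aut (methods 1·2): 0.33 vs {0.20, 0.27} → pass.
0 of 2 fail.

0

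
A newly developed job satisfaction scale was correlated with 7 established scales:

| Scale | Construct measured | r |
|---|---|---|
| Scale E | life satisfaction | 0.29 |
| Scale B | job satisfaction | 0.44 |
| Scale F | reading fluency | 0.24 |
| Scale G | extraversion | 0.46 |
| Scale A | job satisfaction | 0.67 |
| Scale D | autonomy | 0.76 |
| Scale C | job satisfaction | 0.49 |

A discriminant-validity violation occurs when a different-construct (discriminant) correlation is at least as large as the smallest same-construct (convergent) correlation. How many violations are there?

2

Convergent (same construct = job satisfaction): Scale B, Scale A, Scale C.
Smallest convergent = 0.44. Discriminant values: 0.29, 0.24, 0.46, 0.76; count ≥ 0.44 → 2.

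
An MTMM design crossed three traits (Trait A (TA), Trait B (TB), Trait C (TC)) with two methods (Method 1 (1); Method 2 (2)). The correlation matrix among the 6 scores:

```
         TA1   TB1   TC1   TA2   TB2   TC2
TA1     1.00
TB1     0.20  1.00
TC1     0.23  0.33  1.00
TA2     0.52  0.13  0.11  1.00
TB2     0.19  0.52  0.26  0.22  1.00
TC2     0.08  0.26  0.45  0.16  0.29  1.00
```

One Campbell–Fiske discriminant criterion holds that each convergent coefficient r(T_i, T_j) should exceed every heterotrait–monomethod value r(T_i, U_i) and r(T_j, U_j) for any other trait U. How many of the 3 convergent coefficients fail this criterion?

Convergent coefficients and their comparison sets:
TA (methods 1·2): 0.52 vs {0.20, 0.22, 0.23, 0.16} → pass.
TB (methods 1·2): 0.52 vs {0.20, 0.22, 0.33, 0.29} → pass.
TC (methods 1·2): 0.45 vs {0.23, 0.16, 0.33, 0.29} → pass.
0 of 3 fail.

0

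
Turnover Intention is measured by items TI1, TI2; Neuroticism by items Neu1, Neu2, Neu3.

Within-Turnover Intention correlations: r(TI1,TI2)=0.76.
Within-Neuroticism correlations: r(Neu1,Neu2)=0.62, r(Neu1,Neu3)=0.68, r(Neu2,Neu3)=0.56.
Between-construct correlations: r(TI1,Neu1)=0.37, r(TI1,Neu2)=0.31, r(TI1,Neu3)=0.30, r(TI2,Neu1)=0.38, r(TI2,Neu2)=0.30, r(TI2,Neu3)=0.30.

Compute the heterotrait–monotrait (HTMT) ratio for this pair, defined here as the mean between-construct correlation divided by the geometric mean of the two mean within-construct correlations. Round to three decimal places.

Mean heterotrait r = 1.96/6 = 0.3267.
Mean within-TI = 0.76/1 = 0.7600; mean within-Neu = 1.86/3 = 0.6200.
Geometric mean = √(0.7600 × 0.6200) = 0.6864.
HTMT = 0.3267 / 0.6864 = 0.476.

0.476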